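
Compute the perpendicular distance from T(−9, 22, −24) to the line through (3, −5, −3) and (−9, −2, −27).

A direction vector is d = (−12, 3, −24).
AP = (−12, 27, −21); AP·d = 729, |AP|² = 1314, |d|² = 729.
distance² = |AP|² − (AP·d)²/|d|² = 1314 − 531441/729 = 585, so the distance is 3√65.

3√65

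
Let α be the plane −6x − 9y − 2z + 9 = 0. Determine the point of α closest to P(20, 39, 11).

The perpendicular from P has direction n = (−6, −9, −2): r = (20, 39, 11) + λ(−6, −9, −2).
Substitute into the plane: n·(P + λn) = -9 gives -493 + 121λ = -9, so λ = 4.
Foot = (20, 39, 11) + 4·(−6, −9, −2) = (−4, 3, 3).

(-4, 3, 3)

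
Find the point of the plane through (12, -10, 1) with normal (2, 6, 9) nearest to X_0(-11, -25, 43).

(-15, -37, 25)

n = (2, 6, 9), |n|² = 121, and n·X_0 − (-27) = 242.
t = 242/121 = 2, so the foot is X_0 − t·n = (-11, -25, 43) − 2·(2, 6, 9) = (-15, -37, 25).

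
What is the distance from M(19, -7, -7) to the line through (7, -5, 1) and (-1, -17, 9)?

12

A direction vector is d = (-8, -12, 8).
AP = (12, -2, -8), and AP × d = (-112, -32, -160).
|AP × d|² = 39168 and |d|² = 272, so the distance is √(39168/272) = √144 = 12.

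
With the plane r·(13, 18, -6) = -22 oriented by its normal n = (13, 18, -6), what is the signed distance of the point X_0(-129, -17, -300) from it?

-7

n·X_0 − (-22) = -161.
|n| = 23, so the signed distance is -161/23 = -7.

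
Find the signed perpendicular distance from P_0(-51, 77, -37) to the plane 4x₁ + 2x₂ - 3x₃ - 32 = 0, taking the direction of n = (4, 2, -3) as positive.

√29

n·P_0 − 32 = 29.
|n| = √29, so the signed distance is √29.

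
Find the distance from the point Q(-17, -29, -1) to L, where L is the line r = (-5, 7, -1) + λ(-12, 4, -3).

Direction vector d = (-12, 4, -3).
AP = (-12, -36, 0); AP·d = 0, |AP|² = 1440, |d|² = 169.
distance² = |AP|² − (AP·d)²/|d|² = 1440 − 0/169 = 1440, so the distance is 12√10.

12√10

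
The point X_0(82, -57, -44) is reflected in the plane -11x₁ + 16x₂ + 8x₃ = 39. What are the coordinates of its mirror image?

n = (-11, 16, 8), |n|² = 441, n·X_0 − 39 = -2205, so t = -2205/441 = -5.
Foot F = X_0 − (-5)·n = (27, 23, -4); the reflection is 2F − X_0 = (-28, 103, 36).

(-28, 103, 36)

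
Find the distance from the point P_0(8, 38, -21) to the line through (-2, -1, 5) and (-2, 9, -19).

A direction vector is d = (0, 10, -24).
AP = (10, 39, -26); AP·d = 1014, |AP|² = 2297, |d|² = 676.
distance² = |AP|² − (AP·d)²/|d|² = 2297 − 1028196/676 = 776, so the distance is 2√194.

2√194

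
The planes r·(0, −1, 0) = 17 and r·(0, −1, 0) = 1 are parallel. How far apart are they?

16

With common normal n = (0, −1, 0) (|n| = 1), the distance is |17 − 1|/|n| = 16/1 = 16.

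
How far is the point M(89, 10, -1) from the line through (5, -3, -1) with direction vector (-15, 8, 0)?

51

Direction vector d = (-15, 8, 0).
AP = (84, 13, 0), and AP × d = (0, 0, 867).
|AP × d|² = 751689 and |d|² = 289, so the distance is √(751689/289) = √2601 = 51.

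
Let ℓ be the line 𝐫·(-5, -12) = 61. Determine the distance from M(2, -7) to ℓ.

d = |(-5)·2 + (-12)·(-7) − 61| / √(25 + 144) = |13|/13 = 1.

1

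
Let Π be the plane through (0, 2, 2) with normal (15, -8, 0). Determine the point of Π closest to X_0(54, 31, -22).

The perpendicular from X_0 has direction n = (15, -8, 0): r = (54, 31, -22) + λ(15, -8, 0).
Substitute into the plane: n·(X_0 + λn) = -16 gives 562 + 289λ = -16, so λ = -2.
Foot = (54, 31, -22) + (-2)·(15, -8, 0) = (24, 47, -22).

(24, 47, -22)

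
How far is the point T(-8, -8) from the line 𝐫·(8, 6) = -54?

29/5

d = |8·(-8) + 6·(-8) − (-54)| / √(64 + 36) = |-58|/10 = 29/5.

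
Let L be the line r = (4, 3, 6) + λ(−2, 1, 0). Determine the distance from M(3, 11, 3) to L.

Direction vector d = (−2, 1, 0).
AP = (−1, 8, −3); AP·d = 10, |AP|² = 74, |d|² = 5.
distance² = |AP|² − (AP·d)²/|d|² = 74 − 100/5 = 54, so the distance is 3√6.

3√6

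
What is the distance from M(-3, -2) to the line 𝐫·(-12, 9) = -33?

17/5

d = |(-12)·(-3) + 9·(-2) − (-33)| / √(144 + 81) = |51|/15 = 17/5.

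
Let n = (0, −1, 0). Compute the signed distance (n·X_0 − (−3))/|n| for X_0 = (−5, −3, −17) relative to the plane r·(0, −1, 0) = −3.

n·X_0 − (-3) = 6.
|n| = 1, so the signed distance is 6/1 = 6.

6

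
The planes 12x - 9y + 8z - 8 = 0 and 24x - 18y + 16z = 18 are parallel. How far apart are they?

Divide the second equation by 2 to match normals: 12x - 9y + 8z = 9.
With common normal n = (12, -9, 8) (|n| = 17), the distance is |8 − 9|/|n| = 1/17.

1/17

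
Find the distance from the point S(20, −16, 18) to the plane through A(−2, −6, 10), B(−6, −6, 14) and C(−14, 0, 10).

10/√6

AB = (−4, 0, 4) and AC = (−12, 6, 0), so a normal is n = AB × AC = (−24, −48, −24).
n = (−24, −48, −24); n·P − 96 = -240; |n| = 24√6; distance = 240/(24√6) = 5√6/3.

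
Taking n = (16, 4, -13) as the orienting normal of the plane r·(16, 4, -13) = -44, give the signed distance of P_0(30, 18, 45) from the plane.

11/21

n·P_0 − (-44) = 11.
|n| = 21, so the signed distance is 11/21.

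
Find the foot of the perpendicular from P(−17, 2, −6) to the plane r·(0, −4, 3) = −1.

The perpendicular from P has direction n = (0, −4, 3): r = (−17, 2, −6) + λ(0, −4, 3).
Substitute into the plane: n·(P + λn) = -1 gives -26 + 25λ = -1, so λ = 1.
Foot = (−17, 2, −6) + 1·(0, −4, 3) = (−17, −2, −3).

(-17, -2, -3)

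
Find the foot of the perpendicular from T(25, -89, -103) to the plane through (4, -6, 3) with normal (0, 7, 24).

(25, -54, 17)

The perpendicular from T has direction n = (0, 7, 24): r = (25, -89, -103) + λ(0, 7, 24).
Substitute into the plane: n·(T + λn) = 30 gives -3095 + 625λ = 30, so λ = 5.
Foot = (25, -89, -103) + 5·(0, 7, 24) = (25, -54, 17).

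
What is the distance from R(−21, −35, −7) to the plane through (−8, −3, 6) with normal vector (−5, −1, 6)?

19√62/62

The plane has equation n·(r − (−8, −3, 6)) = 0, i.e. n·r = 79.
d = |(-5)·(-21) + (-1)·(-35) + 6·(-7) − 79| / √(25 + 1 + 36) = |19| / √62 = 19√62/62.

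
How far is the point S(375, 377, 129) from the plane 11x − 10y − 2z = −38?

9

d = |11·375 + (-10)·377 + (-2)·129 − (-38)| / √(121 + 100 + 4) = |135| / 15 = 9.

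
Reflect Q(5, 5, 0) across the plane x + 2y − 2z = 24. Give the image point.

n = (1, 2, −2), |n|² = 9, n·Q − 24 = -9, so t = -9/9 = -1.
Foot F = Q − (-1)·n = (6, 7, −2); the reflection is 2F − Q = (7, 9, −4).

(7, 9, -4)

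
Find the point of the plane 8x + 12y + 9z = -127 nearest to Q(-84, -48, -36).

(-44, 12, 9)

n = (8, 12, 9), |n|² = 289, and n·Q − (-127) = -1445.
t = -1445/289 = -5, so the foot is Q − t·n = (-84, -48, -36) − (-5)·(8, 12, 9) = (-44, 12, 9).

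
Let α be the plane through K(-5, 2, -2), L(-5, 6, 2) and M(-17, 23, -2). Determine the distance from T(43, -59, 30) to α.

KL = (0, 4, 4) and KM = (-12, 21, 0), so a normal is n = KL × KM = (-84, -48, 48).
n = (-84, -48, 48); n·P − 228 = 432; |n| = 108; distance = 432/108 = 4.

4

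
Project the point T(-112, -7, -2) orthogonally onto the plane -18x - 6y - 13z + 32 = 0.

The perpendicular from T has direction n = (-18, -6, -13): r = (-112, -7, -2) + μ(-18, -6, -13).
Substitute into the plane: n·(T + μn) = -32 gives 2084 + 529μ = -32, so μ = -4.
Foot = (-112, -7, -2) + (-4)·(-18, -6, -13) = (-40, 17, 50).

(-40, 17, 50)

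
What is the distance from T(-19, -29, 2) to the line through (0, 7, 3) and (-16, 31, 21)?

A direction vector is d = (-16, 24, 18).
AP = (-19, -36, -1); AP·d = -578, |AP|² = 1658, |d|² = 1156.
distance² = |AP|² − (AP·d)²/|d|² = 1658 − 334084/1156 = 1369, so the distance is 37.

37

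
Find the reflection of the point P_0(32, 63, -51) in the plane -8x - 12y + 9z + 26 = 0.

n = (-8, -12, 9), |n|² = 289, n·P_0 − (-26) = -1445, so t = -1445/289 = -5.
Foot F = P_0 − (-5)·n = (-8, 3, -6); the reflection is 2F − P_0 = (-48, -57, 39).

(-48, -57, 39)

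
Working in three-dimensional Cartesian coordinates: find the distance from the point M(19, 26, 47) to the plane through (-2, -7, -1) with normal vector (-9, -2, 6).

The plane has equation n·(r − (-2, -7, -1)) = 0, i.e. n·r = 26.
n = (-9, -2, 6); n·P − 26 = 33; |n| = 11; distance = 33/11 = 3.

3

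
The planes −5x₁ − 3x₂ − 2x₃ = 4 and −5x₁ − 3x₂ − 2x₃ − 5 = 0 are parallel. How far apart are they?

With common normal n = (−5, −3, −2) (|n| = √38), the distance is |4 − 5|/|n| = 1/√38.

1/√38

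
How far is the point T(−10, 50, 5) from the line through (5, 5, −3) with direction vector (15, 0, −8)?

Direction vector d = (15, 0, −8).
AP = (−15, 45, 8); AP·d = -289, |AP|² = 2314, |d|² = 289.
distance² = |AP|² − (AP·d)²/|d|² = 2314 − 83521/289 = 2025, so the distance is 45.

45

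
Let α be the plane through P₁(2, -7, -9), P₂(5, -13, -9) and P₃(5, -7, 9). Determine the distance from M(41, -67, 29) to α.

8√46/23

P₁P₂ = (3, -6, 0) and P₁P₃ = (3, 0, 18), so a normal is n = P₁P₂ × P₁P₃ = (-108, -54, 18).
n = (-108, -54, 18); n·P − 0 = -288; |n| = 18√46; distance = 288/(18√46) = 16/√46.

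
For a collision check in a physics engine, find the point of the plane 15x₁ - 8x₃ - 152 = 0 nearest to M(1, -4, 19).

(16, -4, 11)

n = (15, 0, -8), |n|² = 289, and n·M − 152 = -289.
t = -289/289 = -1, so the foot is M − t·n = (1, -4, 19) − (-1)·(15, 0, -8) = (16, -4, 11).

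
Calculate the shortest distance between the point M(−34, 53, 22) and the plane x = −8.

26

Normal vector n = (1, 0, 0), and n·(−34, 53, 22) − (−8) = −26.
|n| = √(1 + 0 + 0) = 1, so the distance is |-26|/1 = 26.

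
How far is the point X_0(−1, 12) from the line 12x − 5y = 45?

d = |12·(-1) + (-5)·12 − 45| / √(144 + 25) = |-117|/13 = 9.

9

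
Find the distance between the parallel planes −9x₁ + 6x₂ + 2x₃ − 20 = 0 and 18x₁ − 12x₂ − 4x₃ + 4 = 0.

Divide the second equation by -2 to match normals: −9x₁ + 6x₂ + 2x₃ = 2.
With common normal n = (−9, 6, 2) (|n| = 11), the distance is |20 − 2|/|n| = 18/11.

18/11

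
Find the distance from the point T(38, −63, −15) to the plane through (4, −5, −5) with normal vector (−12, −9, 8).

The plane has equation n·(r − (4, −5, −5)) = 0, i.e. n·r = -43.
Then n·(38, −63, −15) − (−43) = 34.
|n| = √(144 + 81 + 64) = 17, so the distance is |34|/17 = 2.

2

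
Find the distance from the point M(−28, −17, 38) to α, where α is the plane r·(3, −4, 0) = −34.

18/5

Normal vector n = (3, −4, 0), and n·(−28, −17, 38) − (−34) = 18.
|n| = √(9 + 16 + 0) = 5, so the distance is |18|/5 = 18/5.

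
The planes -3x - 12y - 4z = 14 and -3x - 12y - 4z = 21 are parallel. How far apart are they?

7/13

Both planes have normal n = (-3, -12, -4), |n| = 13. Any point on the first plane is at distance |21 − 14|/|n| = 7/13 from the second.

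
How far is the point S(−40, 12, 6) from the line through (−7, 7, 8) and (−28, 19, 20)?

√389

A direction vector is d = (−21, 12, 12).
AP = (−33, 5, −2), and AP × d = (84, 438, −291).
|AP × d|² = 283581 and |d|² = 729, so the distance is √(283581/729) = √389.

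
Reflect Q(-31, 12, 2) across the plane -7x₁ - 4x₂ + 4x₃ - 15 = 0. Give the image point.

(-3, 28, -14)

n = (-7, -4, 4), |n|² = 81, n·Q − 15 = 162, so t = 162/81 = 2.
Foot F = Q − 2·n = (-17, 20, -6); the reflection is 2F − Q = (-3, 28, -14).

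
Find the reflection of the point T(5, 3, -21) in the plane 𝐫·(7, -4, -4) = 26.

(-9, 11, -13)

n = (7, -4, -4), |n|² = 81, n·T − 26 = 81, so t = 81/81 = 1.
Foot F = T − 1·n = (-2, 7, -17); the reflection is 2F − T = (-9, 11, -13).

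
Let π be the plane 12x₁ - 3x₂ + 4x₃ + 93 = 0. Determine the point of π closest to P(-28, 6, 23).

(-16, 3, 27)

The perpendicular from P has direction n = (12, -3, 4): r = (-28, 6, 23) + μ(12, -3, 4).
Substitute into the plane: n·(P + μn) = -93 gives -262 + 169μ = -93, so μ = 1.
Foot = (-28, 6, 23) + 1·(12, -3, 4) = (-16, 3, 27).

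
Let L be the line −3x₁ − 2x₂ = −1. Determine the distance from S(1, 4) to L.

d = |(-3)·1 + (-2)·4 − (-1)| / √(9 + 4) = |-10|/√13 = 10√13/13.

10√13/13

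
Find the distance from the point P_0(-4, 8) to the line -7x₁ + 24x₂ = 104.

116/25

The normal to the line is n = (-7, 24) with |n| = 25.
|n·P_0 − 104| = |220 − 104| = 116, so the distance is 116/25.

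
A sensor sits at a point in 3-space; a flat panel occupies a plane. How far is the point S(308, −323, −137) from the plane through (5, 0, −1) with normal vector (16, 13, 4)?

5

The plane has equation n·(r − (5, 0, −1)) = 0, i.e. n·r = 76.
n = (16, 13, 4); n·P − 76 = 105; |n| = 21; distance = 105/21 = 5.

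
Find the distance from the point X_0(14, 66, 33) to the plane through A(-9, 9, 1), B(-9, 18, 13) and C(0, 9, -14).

17√2/10

AB = (0, 9, 12) and AC = (9, 0, -15), so a normal is n = AB × AC = (-135, 108, -81).
n = (-135, 108, -81); n·P − 2106 = 459; |n| = 135√2; distance = 459/(135√2) = 17/(5√2).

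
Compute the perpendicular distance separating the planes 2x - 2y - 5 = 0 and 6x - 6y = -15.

5/√2

Divide the second equation by 3 to match normals: 2x - 2y = -5.
Both planes have normal n = (2, -2, 0), |n| = 2√2. Any point on the first plane is at distance |(-5) − 5|/|n| = 10/(2√2) = 5/√2 from the second.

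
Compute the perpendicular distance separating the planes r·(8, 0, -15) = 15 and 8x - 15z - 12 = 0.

3/17

Both planes have normal n = (8, 0, -15), |n| = 17. Any point on the first plane is at distance |12 − 15|/|n| = 3/17 from the second.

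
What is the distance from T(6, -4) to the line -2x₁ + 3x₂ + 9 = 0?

d = |(-2)·6 + 3·(-4) − (-9)| / √(4 + 9) = |-15|/√13 = 15√13/13.

15√13/13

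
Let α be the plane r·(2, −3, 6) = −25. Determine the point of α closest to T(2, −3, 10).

(-2, 3, -2)

n = (2, −3, 6), |n|² = 49, and n·T − (-25) = 98.
t = 98/49 = 2, so the foot is T − t·n = (2, −3, 10) − 2·(2, −3, 6) = (−2, 3, −2).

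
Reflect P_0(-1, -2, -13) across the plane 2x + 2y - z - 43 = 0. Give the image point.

(15, 14, -21)

n = (2, 2, -1), |n|² = 9, n·P_0 − 43 = -36, so t = -36/9 = -4.
Foot F = P_0 − (-4)·n = (7, 6, -17); the reflection is 2F − P_0 = (15, 14, -21).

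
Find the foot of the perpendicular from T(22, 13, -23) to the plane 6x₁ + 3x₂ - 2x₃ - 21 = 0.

n = (6, 3, -2), |n|² = 49, and n·T − 21 = 196.
t = 196/49 = 4, so the foot is T − t·n = (22, 13, -23) − 4·(6, 3, -2) = (-2, 1, -15).

(-2, 1, -15)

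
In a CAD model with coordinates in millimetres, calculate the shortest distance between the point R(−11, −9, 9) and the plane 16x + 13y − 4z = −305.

d = |16·(-11) + 13·(-9) + (-4)·9 − (-305)| / √(256 + 169 + 16) = |-24| / 21 = 8/7.

8/7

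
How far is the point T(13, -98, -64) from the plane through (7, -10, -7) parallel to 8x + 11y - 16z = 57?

Parallel planes share the normal n = (8, 11, -16); since (7, -10, -7) lies on the plane, its equation is 8x + 11y - 16z = 58.
n = (8, 11, -16); n·P − 58 = -8; |n| = 21; distance = 8/21.

8/21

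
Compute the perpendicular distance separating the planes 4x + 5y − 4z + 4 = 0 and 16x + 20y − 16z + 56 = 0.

10/√57

Divide the second equation by 4 to match normals: 4x + 5y − 4z = -14.
Both planes have normal n = (4, 5, −4), |n| = √57. Any point on the first plane is at distance |(-14) − (-4)|/|n| = 10/√57 from the second.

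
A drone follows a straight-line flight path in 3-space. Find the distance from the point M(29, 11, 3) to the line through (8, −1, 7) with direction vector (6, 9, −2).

Direction vector d = (6, 9, −2).
AP = (21, 12, −4); AP·d = 242, |AP|² = 601, |d|² = 121.
distance² = |AP|² − (AP·d)²/|d|² = 601 − 58564/121 = 117, so the distance is 3√13.

3√13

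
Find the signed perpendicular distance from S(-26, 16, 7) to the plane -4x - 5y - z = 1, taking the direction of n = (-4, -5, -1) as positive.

8√42/21

n·S − 1 = 16.
|n| = √42, so the signed distance is 8√42/21.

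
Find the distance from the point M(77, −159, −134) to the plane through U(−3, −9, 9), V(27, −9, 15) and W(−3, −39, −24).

UV = (30, 0, 6) and UW = (0, −30, −33), so a normal is n = UV × UW = (180, 990, −900).
n = (180, 990, −900); n·P − (-17550) = -5400; |n| = 1350; distance = 5400/1350 = 4.

4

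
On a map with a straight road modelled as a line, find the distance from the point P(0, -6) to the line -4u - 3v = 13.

1

d = |(-4)·0 + (-3)·(-6) − 13| / √(16 + 9) = |5|/5 = 1.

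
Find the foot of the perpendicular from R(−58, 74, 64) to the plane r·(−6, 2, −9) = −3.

(-680/11, 828/11, 641/11)

n = (−6, 2, −9), |n|² = 121, and n·R − (-3) = -77.
t = -77/121 = -7/11, so the foot is R − t·n = (−58, 74, 64) − (-7/11)·(−6, 2, −9) = (−680/11, 828/11, 641/11).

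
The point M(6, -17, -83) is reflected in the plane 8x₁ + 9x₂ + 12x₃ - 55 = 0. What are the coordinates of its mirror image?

n = (8, 9, 12), |n|² = 289, n·M − 55 = -1156, so t = -1156/289 = -4.
Foot F = M − (-4)·n = (38, 19, -35); the reflection is 2F − M = (70, 55, 13).

(70, 55, 13)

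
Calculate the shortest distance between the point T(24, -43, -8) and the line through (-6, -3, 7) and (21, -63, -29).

15

A direction vector is d = (27, -60, -36).
AP = (30, -40, -15), and AP × d = (540, 675, -720).
|AP × d|² = 1265625 and |d|² = 5625, so the distance is √(1265625/5625) = √225 = 15.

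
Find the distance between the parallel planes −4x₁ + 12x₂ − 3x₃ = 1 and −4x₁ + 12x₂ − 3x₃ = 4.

With common normal n = (−4, 12, −3) (|n| = 13), the distance is |1 − 4|/|n| = 3/13.

3/13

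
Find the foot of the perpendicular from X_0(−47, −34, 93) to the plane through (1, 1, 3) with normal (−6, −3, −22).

The perpendicular from X_0 has direction n = (−6, −3, −22): r = (−47, −34, 93) + t(−6, −3, −22).
Substitute into the plane: n·(X_0 + tn) = -75 gives -1662 + 529t = -75, so t = 3.
Foot = (−47, −34, 93) + 3·(−6, −3, −22) = (−65, −43, 27).

(-65, -43, 27)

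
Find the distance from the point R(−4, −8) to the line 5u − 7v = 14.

22/√74

d = |5·(-4) + (-7)·(-8) − 14| / √(25 + 49) = |22|/√74 = 11√74/37.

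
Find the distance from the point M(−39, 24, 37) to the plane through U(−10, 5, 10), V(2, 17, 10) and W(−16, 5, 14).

15√17/17

UV = (12, 12, 0) and UW = (−6, 0, 4), so a normal is n = UV × UW = (48, −48, 72).
Then n·(−39, 24, 37) − 0 = −360.
|n| = √(2304 + 2304 + 5184) = 24√17, so the distance is |-360|/(24√17) = 15/√17.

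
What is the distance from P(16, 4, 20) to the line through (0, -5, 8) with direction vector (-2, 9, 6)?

6√10

Direction vector d = (-2, 9, 6).
AP = (16, 9, 12); AP·d = 121, |AP|² = 481, |d|² = 121.
distance² = |AP|² − (AP·d)²/|d|² = 481 − 14641/121 = 360, so the distance is 6√10.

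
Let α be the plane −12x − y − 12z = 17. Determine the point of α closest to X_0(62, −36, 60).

The perpendicular from X_0 has direction n = (−12, −1, −12): r = (62, −36, 60) + t(−12, −1, −12).
Substitute into the plane: n·(X_0 + tn) = 17 gives -1428 + 289t = 17, so t = 5.
Foot = (62, −36, 60) + 5·(−12, −1, −12) = (2, −41, 0).

(2, -41, 0)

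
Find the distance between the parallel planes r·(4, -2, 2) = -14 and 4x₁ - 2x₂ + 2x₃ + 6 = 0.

With common normal n = (4, -2, 2) (|n| = 2√6), the distance is |(-14) − (-6)|/|n| = 8/(2√6) = 4/√6.

2√6/3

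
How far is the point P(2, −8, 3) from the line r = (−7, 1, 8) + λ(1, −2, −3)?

√61

Direction vector d = (1, −2, −3).
AP = (9, −9, −5), and AP × d = (17, 22, −9).
|AP × d|² = 854 and |d|² = 14, so the distance is √(854/14) = √61.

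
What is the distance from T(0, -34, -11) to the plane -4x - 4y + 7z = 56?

Normal vector n = (-4, -4, 7), and n·(0, -34, -11) - 56 = 3.
|n| = √(16 + 16 + 49) = 9, so the distance is |3|/9 = 1/3.

1/3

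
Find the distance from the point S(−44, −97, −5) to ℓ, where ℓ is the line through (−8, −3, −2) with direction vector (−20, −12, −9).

2√1129

Direction vector d = (−20, −12, −9).
AP = (−36, −94, −3); AP·d = 1875, |AP|² = 10141, |d|² = 625.
distance² = |AP|² − (AP·d)²/|d|² = 10141 − 3515625/625 = 4516, so the distance is 2√1129.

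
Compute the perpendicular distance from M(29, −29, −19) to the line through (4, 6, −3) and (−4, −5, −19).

3√185

A direction vector is d = (−8, −11, −16).
AP = (25, −35, −16), and AP × d = (384, 528, −555).
|AP × d|² = 734265 and |d|² = 441, so the distance is √(734265/441) = √1665 = 3√185.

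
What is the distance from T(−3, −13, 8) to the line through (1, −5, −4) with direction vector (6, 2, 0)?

Direction vector d = (6, 2, 0).
AP = (−4, −8, 12); AP·d = -40, |AP|² = 224, |d|² = 40.
distance² = |AP|² − (AP·d)²/|d|² = 224 − 1600/40 = 184, so the distance is 2√46.

2√46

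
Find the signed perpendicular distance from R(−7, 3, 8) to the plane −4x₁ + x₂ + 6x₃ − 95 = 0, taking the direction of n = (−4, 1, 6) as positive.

n·R − 95 = -16.
|n| = √53, so the signed distance is -16√53/53.

-16√53/53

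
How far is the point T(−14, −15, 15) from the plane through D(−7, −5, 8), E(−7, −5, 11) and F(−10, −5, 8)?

10

DE = (0, 0, 3) and DF = (−3, 0, 0), so a normal is n = DE × DF = (0, −9, 0).
n = (0, −9, 0); n·P − 45 = 90; |n| = 9; distance = 90/9 = 10.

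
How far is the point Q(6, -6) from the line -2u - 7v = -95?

125√53/53

The normal to the line is n = (-2, -7) with |n| = √53.
|n·Q − (-95)| = |30 − (-95)| = 125, so the distance is 125/√53.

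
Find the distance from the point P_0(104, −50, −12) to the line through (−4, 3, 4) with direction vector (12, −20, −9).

Direction vector d = (12, −20, −9).
AP = (108, −53, −16); AP·d = 2500, |AP|² = 14729, |d|² = 625.
distance² = |AP|² − (AP·d)²/|d|² = 14729 − 6250000/625 = 4729, so the distance is √4729.

√4729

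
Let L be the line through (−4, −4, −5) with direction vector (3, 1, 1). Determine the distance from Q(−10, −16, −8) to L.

Direction vector d = (3, 1, 1).
AP = (−6, −12, −3); AP·d = -33, |AP|² = 189, |d|² = 11.
distance² = |AP|² − (AP·d)²/|d|² = 189 − 1089/11 = 90, so the distance is 3√10.

3√10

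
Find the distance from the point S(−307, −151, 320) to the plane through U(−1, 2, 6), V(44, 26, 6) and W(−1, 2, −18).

9

UV = (45, 24, 0) and UW = (0, 0, −24), so a normal is n = UV × UW = (−576, 1080, 0).
n = (−576, 1080, 0); n·P − 2736 = 11016; |n| = 1224; distance = 11016/1224 = 9.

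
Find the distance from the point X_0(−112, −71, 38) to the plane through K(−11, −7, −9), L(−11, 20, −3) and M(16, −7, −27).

5

KL = (0, 27, 6) and KM = (27, 0, −18), so a normal is n = KL × KM = (−486, 162, −729).
Then n·(−112, −71, 38) − 10773 = 4455.
|n| = √(236196 + 26244 + 531441) = 891, so the distance is |4455|/891 = 5.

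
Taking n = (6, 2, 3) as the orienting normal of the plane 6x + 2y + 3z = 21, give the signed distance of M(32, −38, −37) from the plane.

-16/7

n·M − 21 = -16.
|n| = 7, so the signed distance is -16/7.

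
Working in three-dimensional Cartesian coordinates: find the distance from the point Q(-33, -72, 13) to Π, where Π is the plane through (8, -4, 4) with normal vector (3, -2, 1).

The plane has equation n·(r − (8, -4, 4)) = 0, i.e. n·r = 36.
Then n·(-33, -72, 13) - 36 = 22.
|n| = √(9 + 4 + 1) = √14, so the distance is |22|/√14 = 11√14/7.

11√14/7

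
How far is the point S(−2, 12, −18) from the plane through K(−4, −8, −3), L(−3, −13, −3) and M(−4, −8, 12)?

KL = (1, −5, 0) and KM = (0, 0, 15), so a normal is n = KL × KM = (−75, −15, 0).
Then n·(−2, 12, −18) − 420 = −450.
|n| = √(5625 + 225 + 0) = 15√26, so the distance is |-450|/(15√26) = 30/√26.

15√26/13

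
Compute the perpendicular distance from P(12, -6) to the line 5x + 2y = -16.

The normal to the line is n = (5, 2) with |n| = √29.
|n·P − (-16)| = |48 − (-16)| = 64, so the distance is 64/√29 = 64√29/29.

64√29/29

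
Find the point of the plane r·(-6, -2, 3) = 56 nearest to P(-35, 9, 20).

n = (-6, -2, 3), |n|² = 49, and n·P − 56 = 196.
t = 196/49 = 4, so the foot is P − t·n = (-35, 9, 20) − 4·(-6, -2, 3) = (-11, 17, 8).

(-11, 17, 8)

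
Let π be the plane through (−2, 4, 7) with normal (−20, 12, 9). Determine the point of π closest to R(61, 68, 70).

The perpendicular from R has direction n = (−20, 12, 9): r = (61, 68, 70) + μ(−20, 12, 9).
Substitute into the plane: n·(R + μn) = 151 gives 226 + 625μ = 151, so μ = -3/25.
Foot = (61, 68, 70) + (-3/25)·(−20, 12, 9) = (317/5, 1664/25, 1723/25).

(317/5, 1664/25, 1723/25)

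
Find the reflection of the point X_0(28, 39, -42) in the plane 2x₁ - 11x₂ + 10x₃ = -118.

(40, -27, 18)

n = (2, -11, 10), |n|² = 225, n·X_0 − (-118) = -675, so t = -675/225 = -3.
Foot F = X_0 − (-3)·n = (34, 6, -12); the reflection is 2F − X_0 = (40, -27, 18).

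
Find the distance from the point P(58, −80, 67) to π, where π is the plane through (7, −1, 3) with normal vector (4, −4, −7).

8

The plane has equation n·(r − (7, −1, 3)) = 0, i.e. n·r = 11.
d = |4·58 + (-4)·(-80) + (-7)·67 − 11| / √(16 + 16 + 49) = |72| / 9 = 8.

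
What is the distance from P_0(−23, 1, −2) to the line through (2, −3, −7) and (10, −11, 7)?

A direction vector is d = (8, −8, 14).
AP = (−25, 4, 5), and AP × d = (96, 390, 168).
|AP × d|² = 189540 and |d|² = 324, so the distance is √(189540/324) = √585 = 3√65.

3√65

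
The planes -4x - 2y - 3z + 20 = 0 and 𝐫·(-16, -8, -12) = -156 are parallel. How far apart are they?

19/√29

Divide the second equation by 4 to match normals: -4x - 2y - 3z = -39.
With common normal n = (-4, -2, -3) (|n| = √29), the distance is |(-20) − (-39)|/|n| = 19/√29.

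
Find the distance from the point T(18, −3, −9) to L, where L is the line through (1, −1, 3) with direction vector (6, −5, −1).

Direction vector d = (6, −5, −1).
AP = (17, −2, −12); AP·d = 124, |AP|² = 437, |d|² = 62.
distance² = |AP|² − (AP·d)²/|d|² = 437 − 15376/62 = 189, so the distance is 3√21.

3√21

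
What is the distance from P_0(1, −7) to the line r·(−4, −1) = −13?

16√17/17

The normal to the line is n = (−4, −1) with |n| = √17.
|n·P_0 − (-13)| = |3 − (-13)| = 16, so the distance is 16/√17.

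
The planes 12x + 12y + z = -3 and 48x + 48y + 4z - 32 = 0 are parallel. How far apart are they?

Divide the second equation by 4 to match normals: 12x + 12y + z = 8.
Both planes have normal n = (12, 12, 1), |n| = 17. Any point on the first plane is at distance |8 − (-3)|/|n| = 11/17 from the second.

11/17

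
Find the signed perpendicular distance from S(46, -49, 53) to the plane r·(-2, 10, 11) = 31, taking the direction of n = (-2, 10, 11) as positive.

n·S − 31 = -30.
|n| = 15, so the signed distance is -30/15 = -2.

-2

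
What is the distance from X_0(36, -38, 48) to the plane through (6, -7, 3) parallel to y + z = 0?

7√2

Parallel planes share the normal n = (0, 1, 1); since (6, -7, 3) lies on the plane, its equation is y + z = -4.
Then n·(36, -38, 48) - (-4) = 14.
|n| = √(0 + 1 + 1) = √2, so the distance is |14|/√2 = 7√2.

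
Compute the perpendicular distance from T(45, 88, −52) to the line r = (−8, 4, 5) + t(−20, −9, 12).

3√346

Direction vector d = (−20, −9, 12).
AP = (53, 84, −57); AP·d = -2500, |AP|² = 13114, |d|² = 625.
distance² = |AP|² − (AP·d)²/|d|² = 13114 − 6250000/625 = 3114, so the distance is 3√346.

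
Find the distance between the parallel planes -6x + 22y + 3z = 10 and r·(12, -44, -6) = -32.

Divide the second equation by -2 to match normals: -6x + 22y + 3z = 16.
Both planes have normal n = (-6, 22, 3), |n| = 23. Any point on the first plane is at distance |16 − 10|/|n| = 6/23 from the second.

6/23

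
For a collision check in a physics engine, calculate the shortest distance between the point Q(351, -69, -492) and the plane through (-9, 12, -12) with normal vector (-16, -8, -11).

The plane has equation n·(r − (-9, 12, -12)) = 0, i.e. n·r = 180.
d = |(-16)·351 + (-8)·(-69) + (-11)·(-492) − 180| / √(256 + 64 + 121) = |168| / 21 = 8.

8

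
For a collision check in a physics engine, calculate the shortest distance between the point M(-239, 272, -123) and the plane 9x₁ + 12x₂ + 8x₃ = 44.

5

Normal vector n = (9, 12, 8), and n·(-239, 272, -123) - 44 = 85.
|n| = √(81 + 144 + 64) = 17, so the distance is |85|/17 = 5.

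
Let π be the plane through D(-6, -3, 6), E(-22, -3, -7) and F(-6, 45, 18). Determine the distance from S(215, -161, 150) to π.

DE = (-16, 0, -13) and DF = (0, 48, 12), so a normal is n = DE × DF = (624, 192, -768).
Then n·(215, -161, 150) - (-8928) = -3024.
|n| = √(389376 + 36864 + 589824) = 1008, so the distance is |-3024|/1008 = 3.

3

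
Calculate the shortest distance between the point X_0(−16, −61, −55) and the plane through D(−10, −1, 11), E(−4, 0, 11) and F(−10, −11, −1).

12√62/31

DE = (6, 1, 0) and DF = (0, −10, −12), so a normal is n = DE × DF = (−12, 72, −60).
Then n·(−16, −61, −55) − (−612) = −288.
|n| = √(144 + 5184 + 3600) = 12√62, so the distance is |-288|/(12√62) = 24/√62.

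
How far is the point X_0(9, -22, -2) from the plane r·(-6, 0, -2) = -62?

n = (-6, 0, -2); n·P − (-62) = 12; |n| = 2√10; distance = 12/(2√10) = 6/√10.

6/√10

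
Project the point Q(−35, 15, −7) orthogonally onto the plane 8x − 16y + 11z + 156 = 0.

(-27, -1, 4)

The perpendicular from Q has direction n = (8, −16, 11): r = (−35, 15, −7) + λ(8, −16, 11).
Substitute into the plane: n·(Q + λn) = -156 gives -597 + 441λ = -156, so λ = 1.
Foot = (−35, 15, −7) + 1·(8, −16, 11) = (−27, −1, 4).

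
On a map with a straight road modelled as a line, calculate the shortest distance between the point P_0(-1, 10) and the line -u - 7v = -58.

The normal to the line is n = (-1, -7) with |n| = 5√2.
|n·P_0 − (-58)| = |-69 − (-58)| = 11, so the distance is 11/(5√2).

11/(5√2)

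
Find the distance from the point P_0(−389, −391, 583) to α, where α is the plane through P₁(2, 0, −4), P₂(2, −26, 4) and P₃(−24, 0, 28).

9

P₁P₂ = (0, −26, 8) and P₁P₃ = (−26, 0, 32), so a normal is n = P₁P₂ × P₁P₃ = (−832, −208, −676).
n = (−832, −208, −676); n·P − 1040 = 9828; |n| = 1092; distance = 9828/1092 = 9.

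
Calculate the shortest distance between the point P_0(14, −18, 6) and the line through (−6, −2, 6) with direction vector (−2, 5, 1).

4√11

Direction vector d = (−2, 5, 1).
AP = (20, −16, 0), and AP × d = (−16, −20, 68).
|AP × d|² = 5280 and |d|² = 30, so the distance is √(5280/30) = √176 = 4√11.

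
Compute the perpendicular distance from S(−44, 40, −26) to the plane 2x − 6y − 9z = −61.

3

n = (2, −6, −9); n·P − (-61) = -33; |n| = 11; distance = 33/11 = 3.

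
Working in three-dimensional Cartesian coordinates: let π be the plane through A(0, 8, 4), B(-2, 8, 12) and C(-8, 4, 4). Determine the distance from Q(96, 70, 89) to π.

3

AB = (-2, 0, 8) and AC = (-8, -4, 0), so a normal is n = AB × AC = (32, -64, 8).
Then n·(96, 70, 89) - (-480) = -216.
|n| = √(1024 + 4096 + 64) = 72, so the distance is |-216|/72 = 3.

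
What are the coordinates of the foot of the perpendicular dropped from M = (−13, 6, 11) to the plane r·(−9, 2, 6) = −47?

The perpendicular from M has direction n = (−9, 2, 6): r = (−13, 6, 11) + μ(−9, 2, 6).
Substitute into the plane: n·(M + μn) = -47 gives 195 + 121μ = -47, so μ = -2.
Foot = (−13, 6, 11) + (-2)·(−9, 2, 6) = (5, 2, −1).

(5, 2, -1)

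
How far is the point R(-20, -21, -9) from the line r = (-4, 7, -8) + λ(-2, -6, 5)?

Direction vector d = (-2, -6, 5).
AP = (-16, -28, -1), and AP × d = (-146, 82, 40).
|AP × d|² = 29640 and |d|² = 65, so the distance is √(29640/65) = √456 = 2√114.

2√114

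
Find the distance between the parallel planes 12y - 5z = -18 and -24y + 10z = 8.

Divide the second equation by -2 to match normals: 12y - 5z = -4.
With common normal n = (0, 12, -5) (|n| = 13), the distance is |(-18) − (-4)|/|n| = 14/13.

14/13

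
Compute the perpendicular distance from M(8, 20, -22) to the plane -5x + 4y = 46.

6√41/41

n = (-5, 4, 0); n·P − 46 = -6; |n| = √41; distance = 6/√41.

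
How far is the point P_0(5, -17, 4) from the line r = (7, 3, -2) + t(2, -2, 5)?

Direction vector d = (2, -2, 5).
AP = (-2, -20, 6), and AP × d = (-88, 22, 44).
|AP × d|² = 10164 and |d|² = 33, so the distance is √(10164/33) = √308 = 2√77.

2√77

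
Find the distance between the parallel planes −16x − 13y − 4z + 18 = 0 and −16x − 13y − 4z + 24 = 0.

Both planes have normal n = (−16, −13, −4), |n| = 21. Any point on the first plane is at distance |(-24) − (-18)|/|n| = 6/21 = 2/7 from the second.

2/7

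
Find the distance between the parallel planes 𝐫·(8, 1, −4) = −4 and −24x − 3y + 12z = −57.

23/9

Divide the second equation by -3 to match normals: 8x + y − 4z = 19.
Both planes have normal n = (8, 1, −4), |n| = 9. Any point on the first plane is at distance |19 − (-4)|/|n| = 23/9 from the second.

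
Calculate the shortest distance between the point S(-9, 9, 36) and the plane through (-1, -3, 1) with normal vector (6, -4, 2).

The plane has equation n·(r − (-1, -3, 1)) = 0, i.e. n·r = 8.
Then n·(-9, 9, 36) - 8 = -26.
|n| = √(36 + 16 + 4) = 2√14, so the distance is |-26|/(2√14) = 13/√14.

13/√14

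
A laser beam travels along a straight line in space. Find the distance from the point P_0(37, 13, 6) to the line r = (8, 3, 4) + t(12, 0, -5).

√269

Direction vector d = (12, 0, -5).
AP = (29, 10, 2); AP·d = 338, |AP|² = 945, |d|² = 169.
distance² = |AP|² − (AP·d)²/|d|² = 945 − 114244/169 = 269, so the distance is √269.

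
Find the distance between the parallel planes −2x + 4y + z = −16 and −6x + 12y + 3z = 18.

Divide the second equation by 3 to match normals: −2x + 4y + z = 6.
Both planes have normal n = (−2, 4, 1), |n| = √21. Any point on the first plane is at distance |6 − (-16)|/|n| = 22/√21 = 22√21/21 from the second.

22/√21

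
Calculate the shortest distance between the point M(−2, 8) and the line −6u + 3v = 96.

The normal to the line is n = (−6, 3) with |n| = 3√5.
|n·M − 96| = |36 − 96| = 60, so the distance is 60/(3√5) = 4√5.

4√5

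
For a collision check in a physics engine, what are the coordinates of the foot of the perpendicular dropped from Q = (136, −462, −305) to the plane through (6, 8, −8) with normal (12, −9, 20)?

The perpendicular from Q has direction n = (12, −9, 20): r = (136, −462, −305) + t(12, −9, 20).
Substitute into the plane: n·(Q + tn) = -160 gives -310 + 625t = -160, so t = 6/25.
Foot = (136, −462, −305) + (6/25)·(12, −9, 20) = (3472/25, −11604/25, −1501/5).

(3472/25, -11604/25, -1501/5)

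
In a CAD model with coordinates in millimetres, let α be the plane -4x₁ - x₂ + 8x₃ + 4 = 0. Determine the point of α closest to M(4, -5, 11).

The perpendicular from M has direction n = (-4, -1, 8): r = (4, -5, 11) + t(-4, -1, 8).
Substitute into the plane: n·(M + tn) = -4 gives 77 + 81t = -4, so t = -1.
Foot = (4, -5, 11) + (-1)·(-4, -1, 8) = (8, -4, 3).

(8, -4, 3)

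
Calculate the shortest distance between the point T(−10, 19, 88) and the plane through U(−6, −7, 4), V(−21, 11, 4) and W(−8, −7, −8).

22/√62

UV = (−15, 18, 0) and UW = (−2, 0, −12), so a normal is n = UV × UW = (−216, −180, 36).
Then n·(−10, 19, 88) − 2700 = −792.
|n| = √(46656 + 32400 + 1296) = 36√62, so the distance is |-792|/(36√62) = 22/√62.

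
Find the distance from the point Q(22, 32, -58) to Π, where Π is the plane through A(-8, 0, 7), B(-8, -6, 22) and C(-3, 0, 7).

30/√29

AB = (0, -6, 15) and AC = (5, 0, 0), so a normal is n = AB × AC = (0, 75, 30).
Then n·(22, 32, -58) - 210 = 450.
|n| = √(0 + 5625 + 900) = 15√29, so the distance is |450|/(15√29) = 30/√29.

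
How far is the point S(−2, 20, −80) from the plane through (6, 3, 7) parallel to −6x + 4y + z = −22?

Parallel planes share the normal n = (−6, 4, 1); since (6, 3, 7) lies on the plane, its equation is −6x + 4y + z = -17.
n = (−6, 4, 1); n·P − (-17) = 29; |n| = √53; distance = 29/√53 = 29√53/53.

29/√53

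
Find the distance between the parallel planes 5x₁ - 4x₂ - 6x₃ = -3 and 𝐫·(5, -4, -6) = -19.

16/√77

Both planes have normal n = (5, -4, -6), |n| = √77. Any point on the first plane is at distance |(-19) − (-3)|/|n| = 16/√77 = 16√77/77 from the second.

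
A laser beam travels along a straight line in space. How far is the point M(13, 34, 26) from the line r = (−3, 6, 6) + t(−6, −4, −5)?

4√13

Direction vector d = (−6, −4, −5).
AP = (16, 28, 20), and AP × d = (−60, −40, 104).
|AP × d|² = 16016 and |d|² = 77, so the distance is √(16016/77) = √208 = 4√13.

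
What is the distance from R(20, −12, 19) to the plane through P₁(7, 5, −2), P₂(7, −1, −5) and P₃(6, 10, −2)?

P₁P₂ = (0, −6, −3) and P₁P₃ = (−1, 5, 0), so a normal is n = P₁P₂ × P₁P₃ = (15, 3, −6).
d = |15·20 + 3·(-12) + (-6)·19 − 132| / √(225 + 9 + 36) = |18| / (3√30) = 6/√30.

√30/5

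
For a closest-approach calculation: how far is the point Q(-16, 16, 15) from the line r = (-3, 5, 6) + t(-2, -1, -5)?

Direction vector d = (-2, -1, -5).
AP = (-13, 11, 9), and AP × d = (-46, -83, 35).
|AP × d|² = 10230 and |d|² = 30, so the distance is √(10230/30) = √341.

√341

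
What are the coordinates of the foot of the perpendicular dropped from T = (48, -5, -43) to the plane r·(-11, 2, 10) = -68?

n = (-11, 2, 10), |n|² = 225, and n·T − (-68) = -900.
t = -900/225 = -4, so the foot is T − t·n = (48, -5, -43) − (-4)·(-11, 2, 10) = (4, 3, -3).

(4, 3, -3)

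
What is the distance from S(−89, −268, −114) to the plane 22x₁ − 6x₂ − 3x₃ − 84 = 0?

Normal vector n = (22, −6, −3), and n·(−89, −268, −114) − 84 = −92.
|n| = √(484 + 36 + 9) = 23, so the distance is |-92|/23 = 4.

4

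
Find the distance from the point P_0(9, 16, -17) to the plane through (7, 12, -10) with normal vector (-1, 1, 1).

The plane has equation n·(r − (7, 12, -10)) = 0, i.e. n·r = -5.
n = (-1, 1, 1); n·P − (-5) = -5; |n| = √3; distance = 5/√3 = 5√3/3.

5/√3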